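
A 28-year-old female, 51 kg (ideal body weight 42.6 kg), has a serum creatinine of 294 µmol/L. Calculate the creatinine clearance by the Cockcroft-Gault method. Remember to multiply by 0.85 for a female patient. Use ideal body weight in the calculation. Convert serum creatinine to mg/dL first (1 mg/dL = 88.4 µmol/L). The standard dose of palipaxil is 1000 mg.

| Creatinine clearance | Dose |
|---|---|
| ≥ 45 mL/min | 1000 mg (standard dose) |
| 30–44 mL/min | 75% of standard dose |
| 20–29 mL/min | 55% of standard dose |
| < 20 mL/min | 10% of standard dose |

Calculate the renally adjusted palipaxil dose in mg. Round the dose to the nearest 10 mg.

SCr = 294 / 88.4 = 3.326 mg/dL
CrCl = (140 − 28) × 42.6 / (72 × 3.326) × 0.85 = 4771.2 / 239.47 × 0.85 ≈ 16.9 mL/min
CrCl ≈ 17 mL/min → bracket < 20 mL/min.
10% of 1000 mg = 100 mg

100 mg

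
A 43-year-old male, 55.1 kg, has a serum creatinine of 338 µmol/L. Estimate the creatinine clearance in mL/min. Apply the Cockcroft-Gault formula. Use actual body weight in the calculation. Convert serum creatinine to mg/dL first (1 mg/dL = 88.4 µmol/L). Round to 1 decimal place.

19.4 mL/min

SCr = 338 / 88.4 = 3.824 mg/dL
CrCl = (140 − 43) × 55.1 / (72 × 3.824) = 5344.7 / 275.33 ≈ 19.4 mL/min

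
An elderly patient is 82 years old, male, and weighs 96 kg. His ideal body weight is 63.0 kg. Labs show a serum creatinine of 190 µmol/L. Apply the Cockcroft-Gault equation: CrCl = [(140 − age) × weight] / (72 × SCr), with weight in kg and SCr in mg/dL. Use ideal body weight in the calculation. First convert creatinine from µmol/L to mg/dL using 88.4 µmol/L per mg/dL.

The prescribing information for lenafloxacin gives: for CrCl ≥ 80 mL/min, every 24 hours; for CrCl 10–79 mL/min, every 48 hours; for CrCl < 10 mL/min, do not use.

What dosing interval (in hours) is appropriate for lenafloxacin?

SCr = 190 / 88.4 = 2.149 mg/dL
CrCl = (140 − 82) × 63 / (72 × 2.149) = 3654.0 / 154.73 ≈ 23.6 mL/min
CrCl ≈ 24 mL/min → bracket 10–79 mL/min → every 48 hours.

every 48 hours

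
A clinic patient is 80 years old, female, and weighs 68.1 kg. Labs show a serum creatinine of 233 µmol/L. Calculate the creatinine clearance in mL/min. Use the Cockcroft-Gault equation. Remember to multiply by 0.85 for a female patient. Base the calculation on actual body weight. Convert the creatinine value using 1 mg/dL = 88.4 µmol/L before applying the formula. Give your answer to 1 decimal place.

18.3 mL/min

SCr = 233 / 88.4 = 2.636 mg/dL
CrCl = (140 − 80) × 68.1 / (72 × 2.636) × 0.85 = 4086.0 / 189.79 × 0.85 ≈ 18.3 mL/min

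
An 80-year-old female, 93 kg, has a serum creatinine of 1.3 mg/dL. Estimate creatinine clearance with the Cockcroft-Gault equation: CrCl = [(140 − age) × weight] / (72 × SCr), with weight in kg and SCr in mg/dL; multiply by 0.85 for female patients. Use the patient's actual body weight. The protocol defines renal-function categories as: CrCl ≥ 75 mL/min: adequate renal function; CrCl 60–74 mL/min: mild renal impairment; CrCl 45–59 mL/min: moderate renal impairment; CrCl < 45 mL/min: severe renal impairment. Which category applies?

moderate renal impairment

CrCl = (140 − 80) × 93 / (72 × 1.3) × 0.85 = 5580.0 / 93.60 × 0.85 ≈ 50.7 mL/min
51 mL/min falls in the 'moderate renal impairment' range.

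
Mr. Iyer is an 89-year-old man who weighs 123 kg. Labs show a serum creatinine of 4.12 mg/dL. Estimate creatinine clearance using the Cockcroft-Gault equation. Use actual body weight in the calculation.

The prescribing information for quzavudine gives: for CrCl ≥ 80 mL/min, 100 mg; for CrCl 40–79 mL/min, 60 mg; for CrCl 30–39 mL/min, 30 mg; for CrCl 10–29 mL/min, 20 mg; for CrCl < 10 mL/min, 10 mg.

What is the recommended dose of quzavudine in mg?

CrCl = (140 − 89) × 123 / (72 × 4.12) = 6273.0 / 296.64 ≈ 21.1 mL/min
CrCl ≈ 21 mL/min → bracket 10–29 mL/min.
Dose for this bracket: 20 mg.

20 mg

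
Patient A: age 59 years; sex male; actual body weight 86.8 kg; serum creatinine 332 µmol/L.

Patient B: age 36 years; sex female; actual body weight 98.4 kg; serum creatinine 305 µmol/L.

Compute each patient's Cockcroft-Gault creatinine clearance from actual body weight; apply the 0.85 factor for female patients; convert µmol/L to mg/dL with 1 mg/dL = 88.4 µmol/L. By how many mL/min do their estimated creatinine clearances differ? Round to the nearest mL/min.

9 mL/min

Patient A: SCr = 332 / 88.4 = 3.756 mg/dL
Patient A: CrCl = (140 − 59) × 86.8 / (72 × 3.756) = 7030.8 / 270.43 ≈ 26.0 mL/min
Patient B: SCr = 305 / 88.4 = 3.45 mg/dL
Patient B: CrCl = (140 − 36) × 98.4 / (72 × 3.45) × 0.85 = 10233.6 / 248.40 × 0.85 ≈ 35.0 mL/min
|26.0 − 35.0| = 9.0 mL/min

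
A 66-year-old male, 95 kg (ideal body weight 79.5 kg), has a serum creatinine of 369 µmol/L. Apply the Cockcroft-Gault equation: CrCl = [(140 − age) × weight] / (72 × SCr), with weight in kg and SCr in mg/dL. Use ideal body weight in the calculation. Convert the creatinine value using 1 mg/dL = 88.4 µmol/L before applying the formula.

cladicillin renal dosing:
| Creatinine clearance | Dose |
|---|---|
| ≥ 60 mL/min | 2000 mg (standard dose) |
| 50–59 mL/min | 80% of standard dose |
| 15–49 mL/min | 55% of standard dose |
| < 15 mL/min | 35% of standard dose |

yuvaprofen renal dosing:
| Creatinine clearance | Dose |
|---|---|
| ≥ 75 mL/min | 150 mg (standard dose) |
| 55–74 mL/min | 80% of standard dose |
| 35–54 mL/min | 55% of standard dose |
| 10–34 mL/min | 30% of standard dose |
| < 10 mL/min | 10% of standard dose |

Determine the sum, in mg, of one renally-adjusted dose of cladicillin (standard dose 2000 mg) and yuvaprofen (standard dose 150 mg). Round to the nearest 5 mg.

1145 mg

SCr = 369 / 88.4 = 4.174 mg/dL
CrCl = (140 − 66) × 79.5 / (72 × 4.174) = 5883.0 / 300.53 ≈ 19.6 mL/min
CrCl ≈ 20 mL/min.
cladicillin: 15–49 mL/min → 55% of 2000 mg = 1100 mg.
yuvaprofen: 10–34 mL/min → 30% of 150 mg = 45 mg.
Total = 1100 + 45 = 1145 mg.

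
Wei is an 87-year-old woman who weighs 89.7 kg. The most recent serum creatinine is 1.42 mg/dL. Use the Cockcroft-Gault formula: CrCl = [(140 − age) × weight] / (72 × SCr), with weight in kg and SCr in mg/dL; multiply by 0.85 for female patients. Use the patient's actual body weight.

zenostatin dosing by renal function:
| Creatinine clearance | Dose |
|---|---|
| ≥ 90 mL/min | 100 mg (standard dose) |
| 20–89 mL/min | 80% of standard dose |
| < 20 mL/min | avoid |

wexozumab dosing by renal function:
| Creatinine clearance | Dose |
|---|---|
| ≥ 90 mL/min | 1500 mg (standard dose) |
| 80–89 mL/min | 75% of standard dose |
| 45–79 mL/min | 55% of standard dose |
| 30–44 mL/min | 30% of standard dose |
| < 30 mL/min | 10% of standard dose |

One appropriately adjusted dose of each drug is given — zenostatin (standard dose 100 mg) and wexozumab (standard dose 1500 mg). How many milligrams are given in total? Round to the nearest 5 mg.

530 mg

CrCl = (140 − 87) × 89.7 / (72 × 1.42) × 0.85 = 4754.1 / 102.24 × 0.85 ≈ 39.5 mL/min
CrCl ≈ 40 mL/min.
zenostatin: 20–89 mL/min → 80% of 100 mg = 80 mg.
wexozumab: 30–44 mL/min → 30% of 1500 mg = 450 mg.
Total = 80 + 450 = 530 mg.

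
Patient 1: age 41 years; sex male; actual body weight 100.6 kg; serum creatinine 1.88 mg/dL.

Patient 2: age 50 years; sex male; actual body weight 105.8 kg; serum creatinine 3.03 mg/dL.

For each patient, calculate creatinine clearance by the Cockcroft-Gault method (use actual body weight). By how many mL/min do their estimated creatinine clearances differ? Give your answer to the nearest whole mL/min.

30 mL/min

Patient 1: CrCl = (140 − 41) × 100.6 / (72 × 1.88) = 9959.4 / 135.36 ≈ 73.6 mL/min
Patient 2: CrCl = (140 − 50) × 105.8 / (72 × 3.03) = 9522.0 / 218.16 ≈ 43.6 mL/min
|73.6 − 43.6| = 30.0 mL/min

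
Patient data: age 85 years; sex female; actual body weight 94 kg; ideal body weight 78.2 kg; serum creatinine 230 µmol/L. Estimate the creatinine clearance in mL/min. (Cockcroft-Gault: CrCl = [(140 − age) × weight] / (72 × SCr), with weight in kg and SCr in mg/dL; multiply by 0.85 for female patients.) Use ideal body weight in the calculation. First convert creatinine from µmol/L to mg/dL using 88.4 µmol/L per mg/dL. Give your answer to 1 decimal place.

SCr = 230 / 88.4 = 2.602 mg/dL
CrCl = (140 − 85) × 78.2 / (72 × 2.602) × 0.85 = 4301.0 / 187.34 × 0.85 ≈ 19.5 mL/min

19.5 mL/min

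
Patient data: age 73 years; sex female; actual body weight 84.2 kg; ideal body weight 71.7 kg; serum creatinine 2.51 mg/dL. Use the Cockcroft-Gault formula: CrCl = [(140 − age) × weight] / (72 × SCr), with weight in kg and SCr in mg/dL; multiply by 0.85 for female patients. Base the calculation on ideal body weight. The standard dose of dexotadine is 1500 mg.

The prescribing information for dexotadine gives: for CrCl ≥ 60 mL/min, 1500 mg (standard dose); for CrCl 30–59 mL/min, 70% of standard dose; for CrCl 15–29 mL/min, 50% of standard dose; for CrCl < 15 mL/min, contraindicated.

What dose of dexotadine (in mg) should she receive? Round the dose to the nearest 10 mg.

CrCl = (140 − 73) × 71.7 / (72 × 2.51) × 0.85 = 4803.9 / 180.72 × 0.85 ≈ 22.6 mL/min
CrCl ≈ 23 mL/min → bracket 15–29 mL/min.
50% of 1500 mg = 750 mg

750 mg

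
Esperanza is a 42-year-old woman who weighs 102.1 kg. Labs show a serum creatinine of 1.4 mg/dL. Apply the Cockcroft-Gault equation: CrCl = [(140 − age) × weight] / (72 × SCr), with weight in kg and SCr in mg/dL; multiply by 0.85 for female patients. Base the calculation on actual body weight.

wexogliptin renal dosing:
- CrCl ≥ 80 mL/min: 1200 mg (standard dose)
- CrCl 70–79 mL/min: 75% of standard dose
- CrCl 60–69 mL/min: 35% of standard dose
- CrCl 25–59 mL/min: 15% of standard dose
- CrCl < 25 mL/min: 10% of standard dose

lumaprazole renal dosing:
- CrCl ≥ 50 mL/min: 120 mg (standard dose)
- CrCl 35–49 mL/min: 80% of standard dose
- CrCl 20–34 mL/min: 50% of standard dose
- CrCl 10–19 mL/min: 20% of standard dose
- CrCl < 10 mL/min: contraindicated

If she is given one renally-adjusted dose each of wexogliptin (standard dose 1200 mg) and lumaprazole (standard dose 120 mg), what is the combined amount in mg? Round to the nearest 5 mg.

CrCl = (140 − 42) × 102.1 / (72 × 1.4) × 0.85 = 10005.8 / 100.80 × 0.85 ≈ 84.4 mL/min
CrCl ≈ 84 mL/min.
wexogliptin: ≥ 80 mL/min → 100% of 1200 mg = 1200 mg.
lumaprazole: ≥ 50 mL/min → 100% of 120 mg = 120 mg.
Total = 1200 + 120 = 1320 mg.

1320 mg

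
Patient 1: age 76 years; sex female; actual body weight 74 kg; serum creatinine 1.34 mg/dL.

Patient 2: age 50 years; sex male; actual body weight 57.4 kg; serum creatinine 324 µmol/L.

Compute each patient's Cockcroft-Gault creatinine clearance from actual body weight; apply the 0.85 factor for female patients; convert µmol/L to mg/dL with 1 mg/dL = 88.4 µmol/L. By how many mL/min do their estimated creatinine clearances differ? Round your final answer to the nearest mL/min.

22 mL/min

Patient 1: CrCl = (140 − 76) × 74 / (72 × 1.34) × 0.85 = 4736.0 / 96.48 × 0.85 ≈ 41.7 mL/min
Patient 2: SCr = 324 / 88.4 = 3.665 mg/dL
Patient 2: CrCl = (140 − 50) × 57.4 / (72 × 3.665) = 5166.0 / 263.88 ≈ 19.6 mL/min
|41.7 − 19.6| = 22.1 mL/min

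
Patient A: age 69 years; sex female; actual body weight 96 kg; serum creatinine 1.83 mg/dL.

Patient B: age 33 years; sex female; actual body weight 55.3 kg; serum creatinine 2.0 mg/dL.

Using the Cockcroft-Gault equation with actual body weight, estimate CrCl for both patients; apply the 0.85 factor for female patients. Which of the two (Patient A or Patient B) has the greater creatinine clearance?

Patient A

Patient A: CrCl = (140 − 69) × 96 / (72 × 1.83) × 0.85 = 6816.0 / 131.76 × 0.85 ≈ 44.0 mL/min
Patient B: CrCl = (140 − 33) × 55.3 / (72 × 2) × 0.85 = 5917.1 / 144.00 × 0.85 ≈ 34.9 mL/min
44.0 vs 34.9 mL/min → Patient A is higher.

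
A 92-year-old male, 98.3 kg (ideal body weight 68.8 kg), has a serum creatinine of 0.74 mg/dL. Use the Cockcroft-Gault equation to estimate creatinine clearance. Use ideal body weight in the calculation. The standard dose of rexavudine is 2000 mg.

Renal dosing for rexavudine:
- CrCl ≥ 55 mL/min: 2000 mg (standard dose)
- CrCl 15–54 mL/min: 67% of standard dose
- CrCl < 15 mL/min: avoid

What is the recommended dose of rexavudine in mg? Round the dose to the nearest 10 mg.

2000 mg

CrCl = (140 − 92) × 68.8 / (72 × 0.74) = 3302.4 / 53.28 ≈ 62.0 mL/min
CrCl ≈ 62 mL/min → bracket ≥ 55 mL/min.
100% of 2000 mg = 2000 mg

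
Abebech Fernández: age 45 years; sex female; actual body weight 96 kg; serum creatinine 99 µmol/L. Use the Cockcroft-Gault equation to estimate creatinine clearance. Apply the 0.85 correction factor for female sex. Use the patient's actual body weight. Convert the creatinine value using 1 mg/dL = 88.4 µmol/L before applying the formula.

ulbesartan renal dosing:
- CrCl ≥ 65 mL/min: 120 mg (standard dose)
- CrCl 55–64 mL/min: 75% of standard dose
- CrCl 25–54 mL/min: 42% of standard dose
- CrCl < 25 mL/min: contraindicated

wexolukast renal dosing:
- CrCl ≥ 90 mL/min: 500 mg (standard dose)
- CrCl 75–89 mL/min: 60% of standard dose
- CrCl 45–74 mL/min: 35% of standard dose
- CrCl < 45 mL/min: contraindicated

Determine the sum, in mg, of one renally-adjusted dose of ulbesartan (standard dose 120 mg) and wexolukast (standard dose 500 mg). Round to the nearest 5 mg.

SCr = 99 / 88.4 = 1.12 mg/dL
CrCl = (140 − 45) × 96 / (72 × 1.12) × 0.85 = 9120.0 / 80.64 × 0.85 ≈ 96.1 mL/min
CrCl ≈ 96 mL/min.
ulbesartan: ≥ 65 mL/min → 100% of 120 mg = 120 mg.
wexolukast: ≥ 90 mL/min → 100% of 500 mg = 500 mg.
Total = 120 + 500 = 620 mg.

620 mg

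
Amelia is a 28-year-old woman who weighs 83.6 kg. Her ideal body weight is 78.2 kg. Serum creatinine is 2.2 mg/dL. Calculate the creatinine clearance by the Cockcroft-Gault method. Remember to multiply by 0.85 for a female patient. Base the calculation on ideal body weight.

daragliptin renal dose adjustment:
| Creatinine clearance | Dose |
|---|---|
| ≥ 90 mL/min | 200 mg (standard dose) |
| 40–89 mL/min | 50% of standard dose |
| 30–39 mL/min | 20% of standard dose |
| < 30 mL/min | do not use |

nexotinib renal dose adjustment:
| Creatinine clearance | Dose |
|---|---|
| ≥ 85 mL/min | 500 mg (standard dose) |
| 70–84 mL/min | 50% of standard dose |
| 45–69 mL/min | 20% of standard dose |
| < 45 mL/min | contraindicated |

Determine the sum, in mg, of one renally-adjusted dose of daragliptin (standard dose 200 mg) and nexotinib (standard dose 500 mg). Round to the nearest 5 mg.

CrCl = (140 − 28) × 78.2 / (72 × 2.2) × 0.85 = 8758.4 / 158.40 × 0.85 ≈ 47.0 mL/min
CrCl ≈ 47 mL/min.
daragliptin: 40–89 mL/min → 50% of 200 mg = 100 mg.
nexotinib: 45–69 mL/min → 20% of 500 mg = 100 mg.
Total = 100 + 100 = 200 mg.

200 mg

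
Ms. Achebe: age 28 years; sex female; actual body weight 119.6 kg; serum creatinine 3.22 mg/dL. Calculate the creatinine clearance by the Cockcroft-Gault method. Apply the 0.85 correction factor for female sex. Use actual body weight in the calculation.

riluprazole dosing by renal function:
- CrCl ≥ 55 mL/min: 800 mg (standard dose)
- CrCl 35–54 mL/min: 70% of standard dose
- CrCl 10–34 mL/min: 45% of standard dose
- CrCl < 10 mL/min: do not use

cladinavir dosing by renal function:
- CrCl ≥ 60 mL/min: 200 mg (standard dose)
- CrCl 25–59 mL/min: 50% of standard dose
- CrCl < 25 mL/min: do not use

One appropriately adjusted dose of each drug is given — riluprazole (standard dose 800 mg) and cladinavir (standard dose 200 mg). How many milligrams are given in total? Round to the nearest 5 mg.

CrCl = (140 − 28) × 119.6 / (72 × 3.22) × 0.85 = 13395.2 / 231.84 × 0.85 ≈ 49.1 mL/min
CrCl ≈ 49 mL/min.
riluprazole: 35–54 mL/min → 70% of 800 mg = 560 mg.
cladinavir: 25–59 mL/min → 50% of 200 mg = 100 mg.
Total = 560 + 100 = 660 mg.

660 mg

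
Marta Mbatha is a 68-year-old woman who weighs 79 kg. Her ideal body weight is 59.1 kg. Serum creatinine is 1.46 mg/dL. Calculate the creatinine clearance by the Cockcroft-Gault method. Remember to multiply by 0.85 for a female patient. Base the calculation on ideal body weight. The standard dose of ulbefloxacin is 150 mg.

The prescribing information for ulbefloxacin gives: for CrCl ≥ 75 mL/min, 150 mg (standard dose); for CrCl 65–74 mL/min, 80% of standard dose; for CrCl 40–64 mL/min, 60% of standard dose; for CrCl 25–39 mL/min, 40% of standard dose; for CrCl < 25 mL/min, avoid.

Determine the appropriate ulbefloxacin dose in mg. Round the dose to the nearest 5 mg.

60 mg

CrCl = (140 − 68) × 59.1 / (72 × 1.46) × 0.85 = 4255.2 / 105.12 × 0.85 ≈ 34.4 mL/min
CrCl ≈ 34 mL/min → bracket 25–39 mL/min.
40% of 150 mg = 60 mg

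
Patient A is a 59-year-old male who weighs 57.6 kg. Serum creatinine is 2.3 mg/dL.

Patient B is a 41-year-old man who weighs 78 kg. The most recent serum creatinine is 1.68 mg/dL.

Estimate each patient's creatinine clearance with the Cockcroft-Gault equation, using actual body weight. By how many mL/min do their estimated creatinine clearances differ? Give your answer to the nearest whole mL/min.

Patient A: CrCl = (140 − 59) × 57.6 / (72 × 2.3) = 4665.6 / 165.60 ≈ 28.2 mL/min
Patient B: CrCl = (140 − 41) × 78 / (72 × 1.68) = 7722.0 / 120.96 ≈ 63.8 mL/min
|28.2 − 63.8| = 35.6 mL/min

36 mL/min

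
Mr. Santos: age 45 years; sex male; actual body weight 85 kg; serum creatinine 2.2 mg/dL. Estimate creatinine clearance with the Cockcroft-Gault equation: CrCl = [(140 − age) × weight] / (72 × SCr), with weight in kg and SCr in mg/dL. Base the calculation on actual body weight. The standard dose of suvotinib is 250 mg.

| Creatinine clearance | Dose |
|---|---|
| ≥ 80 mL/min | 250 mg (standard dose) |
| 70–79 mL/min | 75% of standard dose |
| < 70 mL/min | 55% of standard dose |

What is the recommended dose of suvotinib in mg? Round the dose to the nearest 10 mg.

CrCl = (140 − 45) × 85 / (72 × 2.2) = 8075.0 / 158.40 ≈ 51.0 mL/min
CrCl ≈ 51 mL/min → bracket < 70 mL/min.
55% of 250 mg = 137.5 mg → 140 mg

140 mg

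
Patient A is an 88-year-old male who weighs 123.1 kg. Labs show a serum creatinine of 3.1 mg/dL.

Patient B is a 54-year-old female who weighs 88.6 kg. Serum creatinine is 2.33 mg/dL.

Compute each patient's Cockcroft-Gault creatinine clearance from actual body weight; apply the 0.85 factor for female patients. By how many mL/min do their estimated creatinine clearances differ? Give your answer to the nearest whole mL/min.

Patient A: CrCl = (140 − 88) × 123.1 / (72 × 3.1) = 6401.2 / 223.20 ≈ 28.7 mL/min
Patient B: CrCl = (140 − 54) × 88.6 / (72 × 2.33) × 0.85 = 7619.6 / 167.76 × 0.85 ≈ 38.6 mL/min
|28.7 − 38.6| = 9.9 mL/min

10 mL/min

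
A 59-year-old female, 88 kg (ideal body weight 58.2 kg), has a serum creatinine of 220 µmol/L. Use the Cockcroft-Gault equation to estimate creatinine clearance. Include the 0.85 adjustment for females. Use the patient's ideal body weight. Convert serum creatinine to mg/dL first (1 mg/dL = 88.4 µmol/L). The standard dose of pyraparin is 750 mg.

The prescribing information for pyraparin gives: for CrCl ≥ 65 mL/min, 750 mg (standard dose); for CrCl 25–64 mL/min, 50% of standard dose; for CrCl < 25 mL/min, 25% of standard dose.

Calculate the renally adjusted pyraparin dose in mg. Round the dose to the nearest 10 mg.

190 mg

SCr = 220 / 88.4 = 2.489 mg/dL
CrCl = (140 − 59) × 58.2 / (72 × 2.489) × 0.85 = 4714.2 / 179.21 × 0.85 ≈ 22.4 mL/min
CrCl ≈ 22 mL/min → bracket < 25 mL/min.
25% of 750 mg = 187.5 mg → 190 mg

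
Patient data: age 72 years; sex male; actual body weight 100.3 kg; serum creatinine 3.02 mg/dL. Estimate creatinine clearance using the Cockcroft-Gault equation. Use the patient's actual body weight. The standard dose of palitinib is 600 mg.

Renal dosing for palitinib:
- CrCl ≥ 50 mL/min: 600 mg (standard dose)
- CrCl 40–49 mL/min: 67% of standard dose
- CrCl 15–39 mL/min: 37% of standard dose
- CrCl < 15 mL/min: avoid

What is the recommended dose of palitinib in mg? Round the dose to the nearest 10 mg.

CrCl = (140 − 72) × 100.3 / (72 × 3.02) = 6820.4 / 217.44 ≈ 31.4 mL/min
CrCl ≈ 31 mL/min → bracket 15–39 mL/min.
37% of 600 mg = 222 mg → 220 mg

220 mg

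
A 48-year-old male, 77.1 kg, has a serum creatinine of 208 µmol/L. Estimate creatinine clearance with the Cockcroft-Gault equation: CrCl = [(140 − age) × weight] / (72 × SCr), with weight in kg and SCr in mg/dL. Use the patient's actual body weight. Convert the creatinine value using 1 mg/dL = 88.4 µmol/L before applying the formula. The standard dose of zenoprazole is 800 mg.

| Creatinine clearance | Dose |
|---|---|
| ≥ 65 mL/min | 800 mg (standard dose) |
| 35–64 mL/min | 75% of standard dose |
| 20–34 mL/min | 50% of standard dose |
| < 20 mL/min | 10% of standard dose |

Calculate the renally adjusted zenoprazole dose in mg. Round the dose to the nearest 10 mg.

600 mg

SCr = 208 / 88.4 = 2.353 mg/dL
CrCl = (140 − 48) × 77.1 / (72 × 2.353) = 7093.2 / 169.42 ≈ 41.9 mL/min
CrCl ≈ 42 mL/min → bracket 35–64 mL/min.
75% of 800 mg = 600 mg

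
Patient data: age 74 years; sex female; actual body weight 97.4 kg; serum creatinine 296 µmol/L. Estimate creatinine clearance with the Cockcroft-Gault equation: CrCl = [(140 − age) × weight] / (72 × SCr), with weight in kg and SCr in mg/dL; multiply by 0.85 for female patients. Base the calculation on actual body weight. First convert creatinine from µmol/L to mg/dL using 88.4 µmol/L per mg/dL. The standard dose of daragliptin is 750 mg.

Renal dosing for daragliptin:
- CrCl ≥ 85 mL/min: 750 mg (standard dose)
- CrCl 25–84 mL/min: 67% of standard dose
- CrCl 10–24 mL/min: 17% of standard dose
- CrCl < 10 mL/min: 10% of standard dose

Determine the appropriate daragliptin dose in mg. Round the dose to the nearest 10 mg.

SCr = 296 / 88.4 = 3.348 mg/dL
CrCl = (140 − 74) × 97.4 / (72 × 3.348) × 0.85 = 6428.4 / 241.06 × 0.85 ≈ 22.7 mL/min
CrCl ≈ 23 mL/min → bracket 10–24 mL/min.
17% of 750 mg = 127.5 mg → 130 mg

130 mg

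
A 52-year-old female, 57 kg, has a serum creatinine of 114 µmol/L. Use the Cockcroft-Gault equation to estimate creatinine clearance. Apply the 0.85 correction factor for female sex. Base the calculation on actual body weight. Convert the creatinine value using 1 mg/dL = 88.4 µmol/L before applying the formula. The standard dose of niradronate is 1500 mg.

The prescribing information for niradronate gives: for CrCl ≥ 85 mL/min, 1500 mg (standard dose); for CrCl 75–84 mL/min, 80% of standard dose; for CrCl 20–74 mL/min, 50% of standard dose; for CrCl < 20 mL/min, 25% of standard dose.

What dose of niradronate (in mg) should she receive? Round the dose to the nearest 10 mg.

SCr = 114 / 88.4 = 1.29 mg/dL
CrCl = (140 − 52) × 57 / (72 × 1.29) × 0.85 = 5016.0 / 92.88 × 0.85 ≈ 45.9 mL/min
CrCl ≈ 46 mL/min → bracket 20–74 mL/min.
50% of 1500 mg = 750 mg

750 mg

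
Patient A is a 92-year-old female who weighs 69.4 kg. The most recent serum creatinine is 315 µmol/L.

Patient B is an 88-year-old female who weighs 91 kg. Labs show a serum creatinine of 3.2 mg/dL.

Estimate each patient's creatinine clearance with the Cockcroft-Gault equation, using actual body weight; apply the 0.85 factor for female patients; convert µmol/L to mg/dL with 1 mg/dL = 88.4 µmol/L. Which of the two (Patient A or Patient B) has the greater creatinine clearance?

Patient A: SCr = 315 / 88.4 = 3.563 mg/dL
Patient A: CrCl = (140 − 92) × 69.4 / (72 × 3.563) × 0.85 = 3331.2 / 256.54 × 0.85 ≈ 11.0 mL/min
Patient B: CrCl = (140 − 88) × 91 / (72 × 3.2) × 0.85 = 4732.0 / 230.40 × 0.85 ≈ 17.5 mL/min
11.0 vs 17.5 mL/min → Patient B is higher.

Patient B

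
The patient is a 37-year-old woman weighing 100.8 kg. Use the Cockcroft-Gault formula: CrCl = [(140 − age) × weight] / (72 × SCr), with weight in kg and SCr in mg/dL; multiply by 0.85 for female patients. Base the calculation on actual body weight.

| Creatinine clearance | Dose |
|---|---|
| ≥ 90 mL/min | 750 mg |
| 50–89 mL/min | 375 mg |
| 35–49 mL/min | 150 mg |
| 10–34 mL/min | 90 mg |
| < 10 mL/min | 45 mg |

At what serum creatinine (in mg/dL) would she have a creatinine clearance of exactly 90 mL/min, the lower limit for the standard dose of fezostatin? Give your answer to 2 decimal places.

1.36 mg/dL

Standard dose requires CrCl ≥ 90 mL/min.
Set (140 − 37) × 100.8 × 0.85 / (72 × SCr) = 90
SCr = (140 − 37) × 100.8 × 0.85 / (72 × 90) = 1.362 mg/dL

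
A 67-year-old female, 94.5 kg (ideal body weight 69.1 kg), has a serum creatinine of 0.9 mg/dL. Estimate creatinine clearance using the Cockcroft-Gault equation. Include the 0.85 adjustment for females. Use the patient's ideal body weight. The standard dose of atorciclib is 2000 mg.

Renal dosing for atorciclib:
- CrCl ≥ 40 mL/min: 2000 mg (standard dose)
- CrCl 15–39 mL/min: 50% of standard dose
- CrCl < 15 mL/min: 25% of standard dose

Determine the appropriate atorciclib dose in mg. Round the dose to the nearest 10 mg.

2000 mg

CrCl = (140 − 67) × 69.1 / (72 × 0.9) × 0.85 = 5044.3 / 64.80 × 0.85 ≈ 66.2 mL/min
CrCl ≈ 66 mL/min → bracket ≥ 40 mL/min.
100% of 2000 mg = 2000 mg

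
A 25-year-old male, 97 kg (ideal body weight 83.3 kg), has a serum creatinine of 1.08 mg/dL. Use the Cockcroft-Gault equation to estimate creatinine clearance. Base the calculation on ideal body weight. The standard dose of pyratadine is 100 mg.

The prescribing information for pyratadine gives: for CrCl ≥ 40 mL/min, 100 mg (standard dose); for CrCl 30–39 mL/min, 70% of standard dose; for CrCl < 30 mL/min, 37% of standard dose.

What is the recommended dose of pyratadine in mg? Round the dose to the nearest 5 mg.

CrCl = (140 − 25) × 83.3 / (72 × 1.08) = 9579.5 / 77.76 ≈ 123.2 mL/min
CrCl ≈ 123 mL/min → bracket ≥ 40 mL/min.
100% of 100 mg = 100 mg

100 mg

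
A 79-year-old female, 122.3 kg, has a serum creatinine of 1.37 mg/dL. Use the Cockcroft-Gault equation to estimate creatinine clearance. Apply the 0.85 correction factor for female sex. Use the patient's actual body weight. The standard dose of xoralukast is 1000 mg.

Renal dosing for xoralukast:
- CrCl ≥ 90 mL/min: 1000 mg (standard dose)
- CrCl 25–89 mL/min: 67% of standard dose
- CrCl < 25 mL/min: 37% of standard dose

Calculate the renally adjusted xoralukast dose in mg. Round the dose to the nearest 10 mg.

670 mg

CrCl = (140 − 79) × 122.3 / (72 × 1.37) × 0.85 = 7460.3 / 98.64 × 0.85 ≈ 64.3 mL/min
CrCl ≈ 64 mL/min → bracket 25–89 mL/min.
67% of 1000 mg = 670 mg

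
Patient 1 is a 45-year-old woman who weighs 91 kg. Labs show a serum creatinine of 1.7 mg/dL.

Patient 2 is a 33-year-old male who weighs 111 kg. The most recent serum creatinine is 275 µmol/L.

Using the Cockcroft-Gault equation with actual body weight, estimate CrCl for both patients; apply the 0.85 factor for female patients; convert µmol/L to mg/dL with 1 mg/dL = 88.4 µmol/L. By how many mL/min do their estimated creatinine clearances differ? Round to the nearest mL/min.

Patient 1: CrCl = (140 − 45) × 91 / (72 × 1.7) × 0.85 = 8645.0 / 122.40 × 0.85 ≈ 60.0 mL/min
Patient 2: SCr = 275 / 88.4 = 3.111 mg/dL
Patient 2: CrCl = (140 − 33) × 111 / (72 × 3.111) = 11877.0 / 223.99 ≈ 53.0 mL/min
|60.0 − 53.0| = 7.0 mL/min

7 mL/min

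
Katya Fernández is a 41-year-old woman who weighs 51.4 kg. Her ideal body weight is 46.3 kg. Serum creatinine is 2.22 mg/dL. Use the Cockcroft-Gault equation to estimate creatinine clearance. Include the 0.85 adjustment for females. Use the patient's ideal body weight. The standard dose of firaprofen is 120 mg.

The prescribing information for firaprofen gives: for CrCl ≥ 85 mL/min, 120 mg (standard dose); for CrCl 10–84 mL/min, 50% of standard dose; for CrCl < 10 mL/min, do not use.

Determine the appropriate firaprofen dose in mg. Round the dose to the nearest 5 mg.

CrCl = (140 − 41) × 46.3 / (72 × 2.22) × 0.85 = 4583.7 / 159.84 × 0.85 ≈ 24.4 mL/min
CrCl ≈ 24 mL/min → bracket 10–84 mL/min.
50% of 120 mg = 60 mg

60 mg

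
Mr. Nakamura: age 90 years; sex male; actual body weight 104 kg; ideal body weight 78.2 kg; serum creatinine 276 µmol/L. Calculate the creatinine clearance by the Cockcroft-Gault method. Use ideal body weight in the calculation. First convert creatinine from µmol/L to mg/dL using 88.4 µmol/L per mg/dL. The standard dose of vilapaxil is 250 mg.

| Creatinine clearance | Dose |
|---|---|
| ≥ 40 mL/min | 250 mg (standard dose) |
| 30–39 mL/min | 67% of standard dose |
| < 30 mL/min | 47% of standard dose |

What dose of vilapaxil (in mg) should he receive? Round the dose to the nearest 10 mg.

120 mg

SCr = 276 / 88.4 = 3.122 mg/dL
CrCl = (140 − 90) × 78.2 / (72 × 3.122) = 3910.0 / 224.78 ≈ 17.4 mL/min
CrCl ≈ 17 mL/min → bracket < 30 mL/min.
47% of 250 mg = 117.5 mg → 120 mg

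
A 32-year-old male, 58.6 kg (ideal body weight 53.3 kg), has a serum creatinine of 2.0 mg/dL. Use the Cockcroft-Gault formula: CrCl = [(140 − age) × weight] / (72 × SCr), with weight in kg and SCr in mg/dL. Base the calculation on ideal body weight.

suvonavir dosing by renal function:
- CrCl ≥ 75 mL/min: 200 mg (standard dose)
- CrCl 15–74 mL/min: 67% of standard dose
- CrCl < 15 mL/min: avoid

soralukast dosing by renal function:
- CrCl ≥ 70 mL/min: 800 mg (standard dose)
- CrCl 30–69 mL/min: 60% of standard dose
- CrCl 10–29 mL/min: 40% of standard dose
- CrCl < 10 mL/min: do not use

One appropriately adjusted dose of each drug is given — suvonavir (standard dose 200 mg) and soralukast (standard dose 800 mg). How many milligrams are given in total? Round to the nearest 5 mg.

615 mg

CrCl = (140 − 32) × 53.3 / (72 × 2) = 5756.4 / 144.00 ≈ 40.0 mL/min
CrCl ≈ 40 mL/min.
suvonavir: 15–74 mL/min → 67% of 200 mg = 134 mg.
soralukast: 30–69 mL/min → 60% of 800 mg = 480 mg.
Total = 134 + 480 = 614 mg.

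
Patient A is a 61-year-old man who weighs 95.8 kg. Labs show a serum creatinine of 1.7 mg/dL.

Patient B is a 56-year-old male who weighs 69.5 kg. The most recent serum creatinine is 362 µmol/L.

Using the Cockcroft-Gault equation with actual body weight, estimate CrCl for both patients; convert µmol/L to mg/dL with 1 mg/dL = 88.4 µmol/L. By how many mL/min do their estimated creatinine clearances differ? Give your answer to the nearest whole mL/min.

42 mL/min

Patient A: CrCl = (140 − 61) × 95.8 / (72 × 1.7) = 7568.2 / 122.40 ≈ 61.8 mL/min
Patient B: SCr = 362 / 88.4 = 4.095 mg/dL
Patient B: CrCl = (140 − 56) × 69.5 / (72 × 4.095) = 5838.0 / 294.84 ≈ 19.8 mL/min
|61.8 − 19.8| = 42.0 mL/min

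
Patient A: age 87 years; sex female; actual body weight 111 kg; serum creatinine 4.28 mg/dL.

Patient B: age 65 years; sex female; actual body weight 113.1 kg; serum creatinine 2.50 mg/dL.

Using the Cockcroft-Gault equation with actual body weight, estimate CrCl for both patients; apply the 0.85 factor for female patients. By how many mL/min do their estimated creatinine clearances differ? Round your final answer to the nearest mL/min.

24 mL/min

Patient A: CrCl = (140 − 87) × 111 / (72 × 4.28) × 0.85 = 5883.0 / 308.16 × 0.85 ≈ 16.2 mL/min
Patient B: CrCl = (140 − 65) × 113.1 / (72 × 2.5) × 0.85 = 8482.5 / 180.00 × 0.85 ≈ 40.1 mL/min
|16.2 − 40.1| = 23.9 mL/min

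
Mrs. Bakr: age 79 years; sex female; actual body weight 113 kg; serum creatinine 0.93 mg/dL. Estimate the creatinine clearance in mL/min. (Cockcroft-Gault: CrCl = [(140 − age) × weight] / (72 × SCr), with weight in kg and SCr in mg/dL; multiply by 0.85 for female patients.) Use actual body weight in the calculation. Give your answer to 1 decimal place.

87.5 mL/min

CrCl = (140 − 79) × 113 / (72 × 0.93) × 0.85 = 6893.0 / 66.96 × 0.85 ≈ 87.5 mL/min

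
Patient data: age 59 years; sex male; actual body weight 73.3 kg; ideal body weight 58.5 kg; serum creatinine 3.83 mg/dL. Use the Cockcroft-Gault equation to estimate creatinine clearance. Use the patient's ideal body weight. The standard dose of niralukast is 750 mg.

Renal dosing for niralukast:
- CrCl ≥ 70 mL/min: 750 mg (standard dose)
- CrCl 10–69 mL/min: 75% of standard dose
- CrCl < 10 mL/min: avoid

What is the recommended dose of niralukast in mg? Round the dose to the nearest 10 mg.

CrCl = (140 − 59) × 58.5 / (72 × 3.83) = 4738.5 / 275.76 ≈ 17.2 mL/min
CrCl ≈ 17 mL/min → bracket 10–69 mL/min.
75% of 750 mg = 562.5 mg → 560 mg

560 mg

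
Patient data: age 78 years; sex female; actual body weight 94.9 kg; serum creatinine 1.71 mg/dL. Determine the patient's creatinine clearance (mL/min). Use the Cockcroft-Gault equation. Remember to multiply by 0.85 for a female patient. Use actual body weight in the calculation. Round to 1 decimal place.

CrCl = (140 − 78) × 94.9 / (72 × 1.71) × 0.85 = 5883.8 / 123.12 × 0.85 ≈ 40.6 mL/min

40.6 mL/min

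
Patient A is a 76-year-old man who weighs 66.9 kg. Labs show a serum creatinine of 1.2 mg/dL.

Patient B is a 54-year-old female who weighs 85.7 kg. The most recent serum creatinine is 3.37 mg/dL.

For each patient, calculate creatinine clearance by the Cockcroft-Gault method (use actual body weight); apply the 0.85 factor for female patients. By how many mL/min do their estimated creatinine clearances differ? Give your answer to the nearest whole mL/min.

Patient A: CrCl = (140 − 76) × 66.9 / (72 × 1.2) = 4281.6 / 86.40 ≈ 49.6 mL/min
Patient B: CrCl = (140 − 54) × 85.7 / (72 × 3.37) × 0.85 = 7370.2 / 242.64 × 0.85 ≈ 25.8 mL/min
|49.6 − 25.8| = 23.8 mL/min

24 mL/min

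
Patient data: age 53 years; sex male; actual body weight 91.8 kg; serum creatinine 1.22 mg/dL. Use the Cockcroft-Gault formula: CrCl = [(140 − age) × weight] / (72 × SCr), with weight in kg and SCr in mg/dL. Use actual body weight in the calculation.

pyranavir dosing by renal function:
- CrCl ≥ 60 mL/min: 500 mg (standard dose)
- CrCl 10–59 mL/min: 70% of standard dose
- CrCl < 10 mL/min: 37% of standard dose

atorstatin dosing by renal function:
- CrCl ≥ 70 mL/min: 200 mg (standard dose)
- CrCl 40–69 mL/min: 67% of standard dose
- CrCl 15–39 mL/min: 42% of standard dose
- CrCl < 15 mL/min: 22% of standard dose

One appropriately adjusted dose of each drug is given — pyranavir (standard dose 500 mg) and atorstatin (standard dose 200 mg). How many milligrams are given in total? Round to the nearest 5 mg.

CrCl = (140 − 53) × 91.8 / (72 × 1.22) = 7986.6 / 87.84 ≈ 90.9 mL/min
CrCl ≈ 91 mL/min.
pyranavir: ≥ 60 mL/min → 100% of 500 mg = 500 mg.
atorstatin: ≥ 70 mL/min → 100% of 200 mg = 200 mg.
Total = 500 + 200 = 700 mg.

700 mg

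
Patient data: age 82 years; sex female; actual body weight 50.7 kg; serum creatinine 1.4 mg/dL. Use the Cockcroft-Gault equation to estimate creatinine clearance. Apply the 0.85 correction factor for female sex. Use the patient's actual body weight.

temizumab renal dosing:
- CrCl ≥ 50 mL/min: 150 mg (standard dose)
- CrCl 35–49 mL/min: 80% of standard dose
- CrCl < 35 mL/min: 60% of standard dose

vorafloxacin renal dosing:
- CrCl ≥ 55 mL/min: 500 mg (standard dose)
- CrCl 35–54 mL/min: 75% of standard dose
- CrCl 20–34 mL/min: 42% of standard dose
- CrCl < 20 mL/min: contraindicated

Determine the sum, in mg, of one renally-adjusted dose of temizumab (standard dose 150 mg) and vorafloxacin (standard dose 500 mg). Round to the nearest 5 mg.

CrCl = (140 − 82) × 50.7 / (72 × 1.4) × 0.85 = 2940.6 / 100.80 × 0.85 ≈ 24.8 mL/min
CrCl ≈ 25 mL/min.
temizumab: < 35 mL/min → 60% of 150 mg = 90 mg.
vorafloxacin: 20–34 mL/min → 42% of 500 mg = 210 mg.
Total = 90 + 210 = 300 mg.

300 mg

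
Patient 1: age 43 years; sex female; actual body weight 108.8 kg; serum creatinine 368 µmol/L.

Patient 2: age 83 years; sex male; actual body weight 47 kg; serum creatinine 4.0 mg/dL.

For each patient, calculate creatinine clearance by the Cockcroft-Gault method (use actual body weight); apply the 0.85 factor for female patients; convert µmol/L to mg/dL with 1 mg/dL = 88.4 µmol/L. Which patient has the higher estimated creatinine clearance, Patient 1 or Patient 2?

Patient 1

Patient 1: SCr = 368 / 88.4 = 4.163 mg/dL
Patient 1: CrCl = (140 − 43) × 108.8 / (72 × 4.163) × 0.85 = 10553.6 / 299.74 × 0.85 ≈ 29.9 mL/min
Patient 2: CrCl = (140 − 83) × 47 / (72 × 4) = 2679.0 / 288.00 ≈ 9.3 mL/min
29.9 vs 9.3 mL/min → Patient 1 is higher.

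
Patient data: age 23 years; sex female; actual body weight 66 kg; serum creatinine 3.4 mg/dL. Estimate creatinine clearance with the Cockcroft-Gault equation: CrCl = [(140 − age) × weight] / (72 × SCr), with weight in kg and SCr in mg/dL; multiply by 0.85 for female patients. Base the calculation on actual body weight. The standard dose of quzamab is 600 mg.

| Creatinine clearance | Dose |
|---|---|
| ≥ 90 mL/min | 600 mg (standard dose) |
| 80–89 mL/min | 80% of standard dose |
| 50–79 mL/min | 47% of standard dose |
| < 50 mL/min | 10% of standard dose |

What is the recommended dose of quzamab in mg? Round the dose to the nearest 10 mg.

60 mg

CrCl = (140 − 23) × 66 / (72 × 3.4) × 0.85 = 7722.0 / 244.80 × 0.85 ≈ 26.8 mL/min
CrCl ≈ 27 mL/min → bracket < 50 mL/min.
10% of 600 mg = 60 mg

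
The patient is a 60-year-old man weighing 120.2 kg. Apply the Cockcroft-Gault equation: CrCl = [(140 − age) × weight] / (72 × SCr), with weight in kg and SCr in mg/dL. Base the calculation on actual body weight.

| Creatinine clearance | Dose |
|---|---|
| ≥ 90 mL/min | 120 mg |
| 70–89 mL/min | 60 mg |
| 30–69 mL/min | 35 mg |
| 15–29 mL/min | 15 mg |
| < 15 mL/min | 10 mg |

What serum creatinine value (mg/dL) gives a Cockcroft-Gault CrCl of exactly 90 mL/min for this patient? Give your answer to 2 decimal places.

1.48 mg/dL

Standard dose requires CrCl ≥ 90 mL/min.
Set (140 − 60) × 120.2 / (72 × SCr) = 90
SCr = (140 − 60) × 120.2 / (72 × 90) = 1.484 mg/dL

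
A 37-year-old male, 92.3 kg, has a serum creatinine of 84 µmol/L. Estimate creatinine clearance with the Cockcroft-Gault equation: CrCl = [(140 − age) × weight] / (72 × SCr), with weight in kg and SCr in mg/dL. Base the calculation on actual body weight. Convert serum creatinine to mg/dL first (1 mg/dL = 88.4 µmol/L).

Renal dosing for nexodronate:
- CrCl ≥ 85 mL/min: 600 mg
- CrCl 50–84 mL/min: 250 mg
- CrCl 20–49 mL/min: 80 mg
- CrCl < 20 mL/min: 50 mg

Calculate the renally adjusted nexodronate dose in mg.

SCr = 84 / 88.4 = 0.95 mg/dL
CrCl = (140 − 37) × 92.3 / (72 × 0.95) = 9506.9 / 68.40 ≈ 139.0 mL/min
CrCl ≈ 139 mL/min → bracket ≥ 85 mL/min.
Dose for this bracket: 600 mg.

600 mg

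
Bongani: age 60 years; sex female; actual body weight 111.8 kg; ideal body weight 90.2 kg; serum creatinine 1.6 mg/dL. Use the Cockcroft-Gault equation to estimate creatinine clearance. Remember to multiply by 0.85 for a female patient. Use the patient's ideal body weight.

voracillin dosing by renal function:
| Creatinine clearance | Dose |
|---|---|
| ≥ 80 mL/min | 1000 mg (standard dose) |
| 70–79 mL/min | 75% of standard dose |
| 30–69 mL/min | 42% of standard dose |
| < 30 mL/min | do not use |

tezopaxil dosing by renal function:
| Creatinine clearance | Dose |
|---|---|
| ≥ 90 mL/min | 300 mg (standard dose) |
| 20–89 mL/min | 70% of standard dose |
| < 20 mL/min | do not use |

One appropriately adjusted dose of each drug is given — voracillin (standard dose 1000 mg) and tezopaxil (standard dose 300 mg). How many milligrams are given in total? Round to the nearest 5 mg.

CrCl = (140 − 60) × 90.2 / (72 × 1.6) × 0.85 = 7216.0 / 115.20 × 0.85 ≈ 53.2 mL/min
CrCl ≈ 53 mL/min.
voracillin: 30–69 mL/min → 42% of 1000 mg = 420 mg.
tezopaxil: 20–89 mL/min → 70% of 300 mg = 210 mg.
Total = 420 + 210 = 630 mg.

630 mg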